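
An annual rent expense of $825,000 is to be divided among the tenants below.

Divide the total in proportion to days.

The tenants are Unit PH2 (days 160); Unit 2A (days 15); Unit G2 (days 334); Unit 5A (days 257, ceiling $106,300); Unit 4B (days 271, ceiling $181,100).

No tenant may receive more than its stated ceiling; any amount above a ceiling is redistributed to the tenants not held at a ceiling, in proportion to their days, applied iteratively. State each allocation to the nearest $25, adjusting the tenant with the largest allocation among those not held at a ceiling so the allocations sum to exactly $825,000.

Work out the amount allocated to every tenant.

Total days = 1,037.
Pro-rata shares before constraints: Unit PH2 127,290.26; Unit 2A 11,933.46; Unit G2 265,718.42; Unit 5A 204,459.98; Unit 4B 215,597.88.
Cap binds for Unit 5A ($106,300), Unit 4B ($181,100); balance $537,600 reallocated over remaining days 509.
Remaining shares: Unit PH2 168,990.18 → $169,000; Unit 2A 15,842.83 → $15,850; Unit G2 352,766.99 → $352,775.
Rounding difference −$25 applied to Unit G2 → $352,750.

Unit PH2: $169,000 | Unit 2A: $15,850 | Unit G2: $352,750 | Unit 5A: $106,300 | Unit 4B: $181,100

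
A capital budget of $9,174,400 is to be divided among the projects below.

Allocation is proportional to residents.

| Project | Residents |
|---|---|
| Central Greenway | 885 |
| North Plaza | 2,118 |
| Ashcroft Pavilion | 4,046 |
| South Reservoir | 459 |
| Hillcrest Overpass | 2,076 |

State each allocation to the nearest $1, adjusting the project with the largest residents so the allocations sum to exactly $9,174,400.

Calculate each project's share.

Central Greenway: $847,177; North Plaza: $2,027,481; Ashcroft Pavilion: $3,873,083; South Reservoir: $439,383; Hillcrest Overpass: $1,987,276

Sum of residents: 885 + 2,118 + 4,046 + 459 + 2,076 = 9,584.
Unrounded shares: Central Greenway 847,176.96; North Plaza 2,027,481.14; Ashcroft Pavilion 3,873,082.47; South Reservoir 439,383.31; Hillcrest Overpass 1,987,276.13.
Rounded to nearest $1: Central Greenway $847,177; North Plaza $2,027,481; Ashcroft Pavilion $3,873,082; South Reservoir $439,383; Hillcrest Overpass $1,987,276. Sum = $9,174,399.
Difference $9,174,400 − $9,174,399 = +$1 applied to largest residents (Ashcroft Pavilion): Ashcroft Pavilion becomes $3,873,083.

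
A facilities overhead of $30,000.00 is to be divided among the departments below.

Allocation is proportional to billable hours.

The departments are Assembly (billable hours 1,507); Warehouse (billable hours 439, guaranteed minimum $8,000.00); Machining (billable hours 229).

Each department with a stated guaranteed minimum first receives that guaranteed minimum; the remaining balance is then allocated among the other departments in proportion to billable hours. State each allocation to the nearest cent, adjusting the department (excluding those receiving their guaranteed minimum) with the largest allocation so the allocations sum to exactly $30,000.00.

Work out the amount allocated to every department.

Minimums first: Warehouse $8,000.00. Residual $22,000.00.
Residual split over remaining billable hours 1,736: Assembly 19,097.9263 → $19,097.93; Machining 2,902.0737 → $2,902.07.

Assembly: $19,097.93; Warehouse: $8,000.00; Machining: $2,902.07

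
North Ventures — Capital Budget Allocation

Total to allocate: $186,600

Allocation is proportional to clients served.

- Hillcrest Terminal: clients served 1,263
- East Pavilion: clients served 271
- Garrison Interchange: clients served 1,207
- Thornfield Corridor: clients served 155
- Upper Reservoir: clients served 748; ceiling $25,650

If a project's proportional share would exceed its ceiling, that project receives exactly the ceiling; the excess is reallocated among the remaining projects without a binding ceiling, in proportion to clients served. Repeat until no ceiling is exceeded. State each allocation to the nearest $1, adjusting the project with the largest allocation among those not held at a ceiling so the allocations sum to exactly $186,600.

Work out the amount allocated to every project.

Hillcrest Terminal: $70,194; East Pavilion: $15,061; Garrison Interchange: $67,081; Thornfield Corridor: $8,614; Upper Reservoir: $25,650

Total clients served = 3,644.
Pro-rata shares before constraints: Hillcrest Terminal 64,675.03; East Pavilion 13,877.22; Garrison Interchange 61,807.41; Thornfield Corridor 7,937.16; Upper Reservoir 38,303.18.
Capped: Upper Reservoir ($25,650); remaining pool $160,950 reallocated over remaining clients served 2,896.
Redistributed shares: Hillcrest Terminal 70,193.32 → $70,193; East Pavilion 15,061.27 → $15,061; Garrison Interchange 67,081.03 → $67,081; Thornfield Corridor 8,614.38 → $8,614.
Rounding difference +$1 applied to Hillcrest Terminal → $70,194.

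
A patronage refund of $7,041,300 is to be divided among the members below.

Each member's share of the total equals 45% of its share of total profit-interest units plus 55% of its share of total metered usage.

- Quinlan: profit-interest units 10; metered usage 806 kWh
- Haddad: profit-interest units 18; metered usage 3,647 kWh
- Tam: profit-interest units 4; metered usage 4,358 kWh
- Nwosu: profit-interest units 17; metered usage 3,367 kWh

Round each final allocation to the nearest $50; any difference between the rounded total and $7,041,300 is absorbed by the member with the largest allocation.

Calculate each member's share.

Quinlan: $902,950 | Haddad: $2,323,750 | Tam: $1,644,550 | Nwosu: $2,170,050

Profit-interest units total 49; metered usage total 12,178.
Blended shares (45% profit-interest units + 55% metered usage): Quinlan 0.1282; Haddad 0.3300; Tam 0.2336; Nwosu 0.3082.
Unrounded shares: Quinlan 902,965.35; Haddad 2,323,749.24; Tam 1,644,543.72; Nwosu 2,170,041.69.
After rounding ($50): Quinlan $902,950; Haddad $2,323,750; Tam $1,644,550; Nwosu $2,170,050. Sum = $7,041,300.
Sum already equals the total — no adjustment.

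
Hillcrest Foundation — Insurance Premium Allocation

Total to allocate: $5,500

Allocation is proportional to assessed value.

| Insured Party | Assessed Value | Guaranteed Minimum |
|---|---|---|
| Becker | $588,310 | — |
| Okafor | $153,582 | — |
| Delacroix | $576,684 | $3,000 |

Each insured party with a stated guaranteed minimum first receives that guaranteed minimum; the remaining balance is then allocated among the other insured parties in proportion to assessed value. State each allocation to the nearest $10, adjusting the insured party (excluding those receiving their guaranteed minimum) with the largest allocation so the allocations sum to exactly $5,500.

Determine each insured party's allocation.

Minimums first: Delacroix $3,000. Residual $2,500.
Residual split over remaining assessed value 741,892: Becker 1,982.47 → $1,980; Okafor 517.53 → $520.

Becker: $1,980 · Okafor: $520 · Delacroix: $3,000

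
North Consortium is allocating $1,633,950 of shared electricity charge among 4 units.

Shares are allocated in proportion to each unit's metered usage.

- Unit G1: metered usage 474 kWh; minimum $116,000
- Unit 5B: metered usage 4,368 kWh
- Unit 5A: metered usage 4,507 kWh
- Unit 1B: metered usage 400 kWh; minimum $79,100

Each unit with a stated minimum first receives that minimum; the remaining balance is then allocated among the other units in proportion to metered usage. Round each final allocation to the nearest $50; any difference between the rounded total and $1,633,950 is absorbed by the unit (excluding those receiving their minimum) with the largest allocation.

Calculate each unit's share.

Minimums first: Unit G1 $116,000; Unit 1B $79,100. Balance $1,438,850.
Balance split over remaining metered usage 8,875: Unit 5B 708,157.39 → $708,150; Unit 5A 730,692.61 → $730,700.

Unit G1: $116,000; Unit 5B: $708,150; Unit 5A: $730,700; Unit 1B: $79,100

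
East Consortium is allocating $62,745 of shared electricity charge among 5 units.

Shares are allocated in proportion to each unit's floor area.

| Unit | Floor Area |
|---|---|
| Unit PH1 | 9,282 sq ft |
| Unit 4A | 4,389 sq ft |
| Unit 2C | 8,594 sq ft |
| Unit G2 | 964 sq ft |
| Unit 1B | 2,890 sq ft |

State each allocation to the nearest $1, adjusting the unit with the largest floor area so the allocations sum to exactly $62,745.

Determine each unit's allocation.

Unit PH1: $22,297; Unit 4A: $10,544; Unit 2C: $20,645; Unit G2: $2,316; Unit 1B: $6,943

Sum of floor area: 26,119.
Unrounded shares: Unit PH1 9,282/26,119 × $62,745 = 22,297.91; Unit 4A 4,389/26,119 × $62,745 = 10,543.58; Unit 2C 8,594/26,119 × $62,745 = 20,645.14; Unit G2 964/26,119 × $62,745 = 2,315.79; Unit 1B 2,890/26,119 × $62,745 = 6,942.57.
Rounded to nearest $1: Unit PH1 $22,298; Unit 4A $10,544; Unit 2C $20,645; Unit G2 $2,316; Unit 1B $6,943. Sum = $62,746.
Difference $62,745 − $62,746 = −$1 applied to largest floor area (Unit PH1): Unit PH1 becomes $22,297.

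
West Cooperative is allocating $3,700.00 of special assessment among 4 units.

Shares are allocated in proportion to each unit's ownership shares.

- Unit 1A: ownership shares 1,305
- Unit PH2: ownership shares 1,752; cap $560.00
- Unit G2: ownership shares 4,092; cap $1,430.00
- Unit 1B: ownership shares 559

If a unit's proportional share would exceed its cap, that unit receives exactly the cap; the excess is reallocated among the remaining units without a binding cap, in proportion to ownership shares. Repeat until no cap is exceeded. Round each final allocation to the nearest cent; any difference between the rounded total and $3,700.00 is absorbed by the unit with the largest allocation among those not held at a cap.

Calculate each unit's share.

Unit 1A: $1,197.18; Unit PH2: $560.00; Unit G2: $1,430.00; Unit 1B: $512.82

Combined ownership shares = 7,708.
Proportional shares (ignoring caps): Unit 1A 626.4271; Unit PH2 840.9964; Unit G2 1,964.2449; Unit 1B 268.3316.
Cap binds for Unit PH2 ($560.00), Unit G2 ($1,430.00); remaining pool $1,710.00 reallocated over remaining ownership shares 1,864.
Shares after redistribution: Unit 1A 1,197.1835 → $1,197.18; Unit 1B 512.8165 → $512.82.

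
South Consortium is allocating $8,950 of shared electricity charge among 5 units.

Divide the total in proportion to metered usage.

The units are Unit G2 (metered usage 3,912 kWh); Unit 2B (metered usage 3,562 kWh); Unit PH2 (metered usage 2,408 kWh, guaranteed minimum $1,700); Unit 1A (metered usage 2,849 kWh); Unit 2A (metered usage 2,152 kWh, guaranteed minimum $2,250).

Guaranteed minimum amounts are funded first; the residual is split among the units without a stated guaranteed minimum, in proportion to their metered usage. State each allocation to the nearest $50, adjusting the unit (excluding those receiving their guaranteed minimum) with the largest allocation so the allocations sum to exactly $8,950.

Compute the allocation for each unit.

Unit G2: $1,850; Unit 2B: $1,750; Unit PH2: $1,700; Unit 1A: $1,400; Unit 2A: $2,250

Minimums first: Unit PH2 $1,700; Unit 2A $2,250. Balance $5,000.
Balance split over remaining metered usage 10,323: Unit G2 1,894.80 → $1,900; Unit 2B 1,725.27 → $1,750; Unit 1A 1,379.93 → $1,400.
Rounding difference −$50 applied to Unit G2 → $1,850.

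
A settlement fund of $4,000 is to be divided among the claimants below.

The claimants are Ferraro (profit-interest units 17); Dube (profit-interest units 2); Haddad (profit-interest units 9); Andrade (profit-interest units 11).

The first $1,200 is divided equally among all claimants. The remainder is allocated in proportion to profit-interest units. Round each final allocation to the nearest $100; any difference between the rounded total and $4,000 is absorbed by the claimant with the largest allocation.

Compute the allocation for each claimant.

Ferraro: $1,600; Dube: $400; Haddad: $900; Andrade: $1,100

Equal tier: $1,200 ÷ 4 = $300 apiece.
Remainder $2,800 by profit-interest units (total 39): Ferraro 1,220.51 → $1,200; Dube 143.59 → $100; Haddad 646.15 → $600; Andrade 789.74 → $800.
Rounding difference +$100 on remainder applied to Ferraro.
Totals: Ferraro $300 + $1,300 = $1,600; Dube $300 + $100 = $400; Haddad $300 + $600 = $900; Andrade $300 + $800 = $1,100.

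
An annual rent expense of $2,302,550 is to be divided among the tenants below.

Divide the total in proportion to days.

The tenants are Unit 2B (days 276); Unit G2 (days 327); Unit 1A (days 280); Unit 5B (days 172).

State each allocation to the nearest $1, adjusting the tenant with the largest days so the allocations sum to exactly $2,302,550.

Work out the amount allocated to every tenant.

Unit 2B: $602,373 | Unit G2: $713,682 | Unit 1A: $611,103 | Unit 5B: $375,392

Days total: 1,055.
Unrounded shares: Unit 2B 276/1,055 × $2,302,550 = 602,373.27; Unit G2 327/1,055 × $2,302,550 = 713,681.37; Unit 1A 280/1,055 × $2,302,550 = 611,103.32; Unit 5B 172/1,055 × $2,302,550 = 375,392.04.
Rounded to nearest $1: Unit 2B $602,373; Unit G2 $713,681; Unit 1A $611,103; Unit 5B $375,392. Sum = $2,302,549.
Difference $2,302,550 − $2,302,549 = +$1 applied to largest days (Unit G2): Unit G2 becomes $713,682.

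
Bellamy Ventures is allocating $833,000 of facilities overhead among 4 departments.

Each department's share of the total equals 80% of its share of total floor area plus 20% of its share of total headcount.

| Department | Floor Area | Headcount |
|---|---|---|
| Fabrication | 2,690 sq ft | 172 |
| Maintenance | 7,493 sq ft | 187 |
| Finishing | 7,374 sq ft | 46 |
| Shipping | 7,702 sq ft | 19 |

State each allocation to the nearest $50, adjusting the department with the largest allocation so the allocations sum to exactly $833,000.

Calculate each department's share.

Floor area total 25,259; headcount total 424.
Combined weights (80% floor area + 20% headcount): Fabrication 0.1663; Maintenance 0.3255; Finishing 0.2552; Shipping 0.2529.
Raw shares: Fabrication 138,552.42; Maintenance 271,162.27; Finishing 212,620.38; Shipping 210,664.93.
Rounded to nearest $50: Fabrication $138,550; Maintenance $271,150; Finishing $212,600; Shipping $210,650. Sum = $832,950.
Difference $833,000 − $832,950 = +$50 applied to largest allocation (Maintenance): Maintenance becomes $271,200.

Fabrication: $138,550 · Maintenance: $271,200 · Finishing: $212,600 · Shipping: $210,650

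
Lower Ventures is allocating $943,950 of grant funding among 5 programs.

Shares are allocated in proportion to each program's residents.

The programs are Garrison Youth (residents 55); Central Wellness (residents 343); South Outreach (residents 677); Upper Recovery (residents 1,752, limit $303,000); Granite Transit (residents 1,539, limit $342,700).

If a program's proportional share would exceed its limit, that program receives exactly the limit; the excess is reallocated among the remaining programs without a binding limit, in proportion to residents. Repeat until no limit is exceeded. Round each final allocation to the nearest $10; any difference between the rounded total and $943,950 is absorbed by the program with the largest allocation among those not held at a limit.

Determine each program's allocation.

Residents total: 4,366.
Pro-rata shares before constraints: Garrison Youth 11,891.26; Central Wellness 74,158.23; South Outreach 146,370.63; Upper Recovery 378,790.75; Granite Transit 332,739.13.
Held at cap: Upper Recovery ($303,000); remaining pool $640,950 reallocated over remaining residents 2,614.
Held at cap: Granite Transit ($342,700); remaining pool $298,250 reallocated over remaining residents 1,075.
Shares after redistribution: Garrison Youth 15,259.30 → $15,260; Central Wellness 95,162.56 → $95,160; South Outreach 187,828.14 → $187,830.

Garrison Youth: $15,260; Central Wellness: $95,160; South Outreach: $187,830; Upper Recovery: $303,000; Granite Transit: $342,700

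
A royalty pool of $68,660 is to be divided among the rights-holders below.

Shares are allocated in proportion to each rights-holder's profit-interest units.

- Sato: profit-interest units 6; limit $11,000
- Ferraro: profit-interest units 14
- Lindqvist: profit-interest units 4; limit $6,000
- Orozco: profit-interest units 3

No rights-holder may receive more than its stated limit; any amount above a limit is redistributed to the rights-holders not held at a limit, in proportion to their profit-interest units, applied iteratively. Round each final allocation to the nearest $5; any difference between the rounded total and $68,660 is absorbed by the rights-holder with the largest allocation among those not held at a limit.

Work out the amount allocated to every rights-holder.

Sato: $11,000 · Ferraro: $42,545 · Lindqvist: $6,000 · Orozco: $9,115

Profit-interest units total: 27.
Unconstrained shares: Sato 15,257.78; Ferraro 35,601.48; Lindqvist 10,171.85; Orozco 7,628.89.
Capped: Sato ($11,000), Lindqvist ($6,000); balance $51,660 reallocated over remaining profit-interest units 17.
Shares after redistribution: Ferraro 42,543.53 → $42,545; Orozco 9,116.47 → $9,115.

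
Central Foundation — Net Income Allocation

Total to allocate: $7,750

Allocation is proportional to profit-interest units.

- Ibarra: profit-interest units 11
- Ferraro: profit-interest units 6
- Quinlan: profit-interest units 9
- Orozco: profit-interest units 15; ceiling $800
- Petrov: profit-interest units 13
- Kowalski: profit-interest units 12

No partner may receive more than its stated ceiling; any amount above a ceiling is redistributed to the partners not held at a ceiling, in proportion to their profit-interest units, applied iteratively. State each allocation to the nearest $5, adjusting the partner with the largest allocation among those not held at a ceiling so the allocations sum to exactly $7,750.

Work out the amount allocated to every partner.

Profit-interest units total: 66.
Proportional shares (ignoring caps): Ibarra 1,291.67; Ferraro 704.55; Quinlan 1,056.82; Orozco 1,761.36; Petrov 1,526.52; Kowalski 1,409.09.
Held at cap: Orozco ($800); balance $6,950 reallocated over remaining profit-interest units 51.
Redistributed shares: Ibarra 1,499.02 → $1,500; Ferraro 817.65 → $820; Quinlan 1,226.47 → $1,225; Petrov 1,771.57 → $1,770; Kowalski 1,635.29 → $1,635.

Ibarra: $1,500 · Ferraro: $820 · Quinlan: $1,225 · Orozco: $800 · Petrov: $1,770 · Kowalski: $1,635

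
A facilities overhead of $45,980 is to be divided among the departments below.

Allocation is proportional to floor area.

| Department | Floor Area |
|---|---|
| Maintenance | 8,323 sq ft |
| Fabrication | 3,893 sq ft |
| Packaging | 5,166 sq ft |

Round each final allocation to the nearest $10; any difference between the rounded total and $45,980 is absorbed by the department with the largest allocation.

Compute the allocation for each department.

Combined floor area = 17,382.
Pro-rata amounts: Maintenance 8,323/17,382 × $45,980 = 22,016.54; Fabrication 3,893/17,382 × $45,980 = 10,298.02; Packaging 5,166/17,382 × $45,980 = 13,665.44.
Rounded to nearest $10: Maintenance $22,020; Fabrication $10,300; Packaging $13,670. Sum = $45,990.
Difference $45,980 − $45,990 = −$10 applied to largest allocation (Maintenance): Maintenance becomes $22,010.

Maintenance: $22,010 · Fabrication: $10,300 · Packaging: $13,670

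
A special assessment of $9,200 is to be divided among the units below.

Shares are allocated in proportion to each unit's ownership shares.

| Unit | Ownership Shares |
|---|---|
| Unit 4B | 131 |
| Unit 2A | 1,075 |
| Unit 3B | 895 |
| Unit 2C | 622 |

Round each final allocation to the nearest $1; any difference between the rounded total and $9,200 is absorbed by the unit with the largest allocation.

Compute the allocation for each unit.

Ownership shares total: 2,723.
Proportional shares: Unit 4B 131/2,723 × $9,200 = 442.60; Unit 2A 1,075/2,723 × $9,200 = 3,632.02; Unit 3B 895/2,723 × $9,200 = 3,023.87; Unit 2C 622/2,723 × $9,200 = 2,101.51.
After rounding ($1): Unit 4B $443; Unit 2A $3,632; Unit 3B $3,024; Unit 2C $2,102. Sum = $9,201.
Difference $9,200 − $9,201 = −$1 applied to largest allocation (Unit 2A): Unit 2A becomes $3,631.

Unit 4B: $443 · Unit 2A: $3,631 · Unit 3B: $3,024 · Unit 2C: $2,102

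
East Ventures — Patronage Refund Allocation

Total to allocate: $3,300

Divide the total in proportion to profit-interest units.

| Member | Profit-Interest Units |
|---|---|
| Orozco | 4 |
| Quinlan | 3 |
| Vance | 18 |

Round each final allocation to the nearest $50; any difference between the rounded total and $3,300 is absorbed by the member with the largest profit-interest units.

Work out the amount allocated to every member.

Profit-interest units total: 25.
Pro-rata amounts: Orozco 4/25 × $3,300 = 528.00; Quinlan 3/25 × $3,300 = 396.00; Vance 18/25 × $3,300 = 2,376.00.
At nearest $50: Orozco $550; Quinlan $400; Vance $2,400. Sum = $3,350.
Difference $3,300 − $3,350 = −$50 applied to largest profit-interest units (Vance): Vance becomes $2,350.

Orozco: $550; Quinlan: $400; Vance: $2,350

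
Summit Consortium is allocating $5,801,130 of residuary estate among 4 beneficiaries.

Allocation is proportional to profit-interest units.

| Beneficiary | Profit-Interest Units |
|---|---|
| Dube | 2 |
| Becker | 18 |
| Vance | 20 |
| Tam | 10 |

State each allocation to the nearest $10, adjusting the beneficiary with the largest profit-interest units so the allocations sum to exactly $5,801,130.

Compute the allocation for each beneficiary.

Profit-interest units total: 50.
Pro-rata amounts: Dube 2/50 × $5,801,130 = 232,045.20; Becker 18/50 × $5,801,130 = 2,088,406.80; Vance 20/50 × $5,801,130 = 2,320,452.00; Tam 10/50 × $5,801,130 = 1,160,226.00.
At nearest $10: Dube $232,050; Becker $2,088,410; Vance $2,320,450; Tam $1,160,230. Sum = $5,801,140.
Difference $5,801,130 − $5,801,140 = −$10 applied to largest profit-interest units (Vance): Vance becomes $2,320,440.

Dube: $232,050 | Becker: $2,088,410 | Vance: $2,320,440 | Tam: $1,160,230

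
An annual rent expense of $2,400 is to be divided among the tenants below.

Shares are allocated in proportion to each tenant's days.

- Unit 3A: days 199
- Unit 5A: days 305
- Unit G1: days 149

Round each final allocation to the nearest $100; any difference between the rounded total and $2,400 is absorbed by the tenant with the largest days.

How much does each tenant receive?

Unit 3A: $700; Unit 5A: $1,200; Unit G1: $500

Days total: 653.
Proportional shares: Unit 3A 199/653 × $2,400 = 731.39; Unit 5A 305/653 × $2,400 = 1,120.98; Unit G1 149/653 × $2,400 = 547.63.
After rounding ($100): Unit 3A $700; Unit 5A $1,100; Unit G1 $500. Sum = $2,300.
Difference $2,400 − $2,300 = +$100 applied to largest days (Unit 5A): Unit 5A becomes $1,200.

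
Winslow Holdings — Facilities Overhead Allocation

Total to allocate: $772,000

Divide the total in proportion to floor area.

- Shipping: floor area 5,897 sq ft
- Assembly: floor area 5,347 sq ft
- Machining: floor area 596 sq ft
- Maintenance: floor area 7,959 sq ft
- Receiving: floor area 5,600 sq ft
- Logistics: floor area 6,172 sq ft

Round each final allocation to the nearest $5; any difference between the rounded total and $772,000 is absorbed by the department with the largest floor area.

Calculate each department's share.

Total floor area = 31,571.
Unrounded shares: Shipping 5,897/31,571 × $772,000 = 144,198.28; Assembly 5,347/31,571 × $772,000 = 130,749.23; Machining 596/31,571 × $772,000 = 14,573.88; Maintenance 7,959/31,571 × $772,000 = 194,620.00; Receiving 5,600/31,571 × $772,000 = 136,935.80; Logistics 6,172/31,571 × $772,000 = 150,922.81.
After rounding ($5): Shipping $144,200; Assembly $130,750; Machining $14,575; Maintenance $194,620; Receiving $136,935; Logistics $150,925. Sum = $772,005.
Difference $772,000 − $772,005 = −$5 applied to largest floor area (Maintenance): Maintenance becomes $194,615.

Shipping: $144,200; Assembly: $130,750; Machining: $14,575; Maintenance: $194,615; Receiving: $136,935; Logistics: $150,925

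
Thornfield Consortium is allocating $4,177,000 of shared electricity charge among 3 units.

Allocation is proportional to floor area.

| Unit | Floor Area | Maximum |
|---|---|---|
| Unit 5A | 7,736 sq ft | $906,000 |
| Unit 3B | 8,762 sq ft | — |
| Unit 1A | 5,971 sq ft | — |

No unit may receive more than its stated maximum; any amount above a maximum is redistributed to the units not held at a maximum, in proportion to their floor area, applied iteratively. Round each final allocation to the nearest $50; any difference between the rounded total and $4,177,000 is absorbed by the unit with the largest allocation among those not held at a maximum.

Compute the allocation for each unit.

Total floor area = 22,469.
Unconstrained shares: Unit 5A 1,438,126.84; Unit 3B 1,628,860.83; Unit 1A 1,110,012.33.
Held at cap: Unit 5A ($906,000); balance $3,271,000 reallocated over remaining floor area 14,733.
Shares after redistribution: Unit 3B 1,945,326.95 → $1,945,350; Unit 1A 1,325,673.05 → $1,325,650.

Unit 5A: $906,000; Unit 3B: $1,945,350; Unit 1A: $1,325,650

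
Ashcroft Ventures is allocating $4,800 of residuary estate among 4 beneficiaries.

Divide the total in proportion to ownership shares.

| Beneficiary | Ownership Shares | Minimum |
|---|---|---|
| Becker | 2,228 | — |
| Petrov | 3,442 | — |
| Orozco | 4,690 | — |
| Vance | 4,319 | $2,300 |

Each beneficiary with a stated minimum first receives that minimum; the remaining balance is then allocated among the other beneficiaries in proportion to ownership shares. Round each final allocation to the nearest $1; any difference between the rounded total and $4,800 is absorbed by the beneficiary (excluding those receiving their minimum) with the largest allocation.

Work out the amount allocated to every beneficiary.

Becker: $538; Petrov: $831; Orozco: $1,131; Vance: $2,300

Fund the minimums — Vance $2,300. Remaining pool $2,500.
Remaining pool split over remaining ownership shares 10,360: Becker 537.64 → $538; Petrov 830.60 → $831; Orozco 1,131.76 → $1,132.
Rounding difference −$1 applied to Orozco → $1,131.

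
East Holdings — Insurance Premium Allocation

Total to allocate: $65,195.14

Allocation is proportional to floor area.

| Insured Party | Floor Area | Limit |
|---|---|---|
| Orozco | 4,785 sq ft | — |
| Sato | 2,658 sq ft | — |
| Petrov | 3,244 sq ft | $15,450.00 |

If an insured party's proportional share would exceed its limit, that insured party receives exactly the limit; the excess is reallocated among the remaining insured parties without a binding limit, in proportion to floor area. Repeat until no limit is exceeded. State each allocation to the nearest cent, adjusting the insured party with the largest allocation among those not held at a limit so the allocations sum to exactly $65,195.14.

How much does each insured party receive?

Combined floor area = 10,687.
Unconstrained shares: Orozco 29,190.4880; Sato 16,214.9043; Petrov 19,789.7477.
Held at cap: Petrov ($15,450.00); residual $49,745.14 reallocated over remaining floor area 7,443.
Remaining shares: Orozco 31,980.4507 → $31,980.45; Sato 17,764.6893 → $17,764.69.

Orozco: $31,980.45 | Sato: $17,764.69 | Petrov: $15,450.00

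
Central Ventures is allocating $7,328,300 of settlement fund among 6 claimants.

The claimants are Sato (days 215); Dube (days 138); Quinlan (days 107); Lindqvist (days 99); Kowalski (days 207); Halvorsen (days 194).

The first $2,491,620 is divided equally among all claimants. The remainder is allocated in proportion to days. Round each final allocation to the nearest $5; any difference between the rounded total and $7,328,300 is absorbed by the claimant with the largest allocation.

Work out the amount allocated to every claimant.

First tranche $2,491,620 split equally: $415,270 each.
Remainder $4,836,680 by days (total 960): Sato 1,083,214.79 → $1,083,215; Dube 695,272.75 → $695,275; Quinlan 539,088.29 → $539,090; Lindqvist 498,782.62 → $498,785; Kowalski 1,042,909.12 → $1,042,910; Halvorsen 977,412.42 → $977,410.
Rounding difference −$5 on remainder applied to Sato.
Totals: Sato $415,270 + $1,083,210 = $1,498,480; Dube $415,270 + $695,275 = $1,110,545; Quinlan $415,270 + $539,090 = $954,360; Lindqvist $415,270 + $498,785 = $914,055; Kowalski $415,270 + $1,042,910 = $1,458,180; Halvorsen $415,270 + $977,410 = $1,392,680.

Sato: $1,498,480 | Dube: $1,110,545 | Quinlan: $954,360 | Lindqvist: $914,055 | Kowalski: $1,458,180 | Halvorsen: $1,392,680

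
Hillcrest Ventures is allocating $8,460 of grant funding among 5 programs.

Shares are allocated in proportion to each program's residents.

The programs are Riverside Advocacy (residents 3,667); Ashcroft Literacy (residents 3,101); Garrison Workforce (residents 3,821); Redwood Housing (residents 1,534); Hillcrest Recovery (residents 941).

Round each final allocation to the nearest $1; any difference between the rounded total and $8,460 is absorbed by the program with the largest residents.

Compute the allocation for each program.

Riverside Advocacy: $2,375 · Ashcroft Literacy: $2,008 · Garrison Workforce: $2,475 · Redwood Housing: $993 · Hillcrest Recovery: $609

Combined residents = 13,064.
Proportional shares: Riverside Advocacy 3,667/13,064 × $8,460 = 2,374.68; Ashcroft Literacy 3,101/13,064 × $8,460 = 2,008.15; Garrison Workforce 3,821/13,064 × $8,460 = 2,474.41; Redwood Housing 1,534/13,064 × $8,460 = 993.39; Hillcrest Recovery 941/13,064 × $8,460 = 609.37.
At nearest $1: Riverside Advocacy $2,375; Ashcroft Literacy $2,008; Garrison Workforce $2,474; Redwood Housing $993; Hillcrest Recovery $609. Sum = $8,459.
Difference $8,460 − $8,459 = +$1 applied to largest residents (Garrison Workforce): Garrison Workforce becomes $2,475.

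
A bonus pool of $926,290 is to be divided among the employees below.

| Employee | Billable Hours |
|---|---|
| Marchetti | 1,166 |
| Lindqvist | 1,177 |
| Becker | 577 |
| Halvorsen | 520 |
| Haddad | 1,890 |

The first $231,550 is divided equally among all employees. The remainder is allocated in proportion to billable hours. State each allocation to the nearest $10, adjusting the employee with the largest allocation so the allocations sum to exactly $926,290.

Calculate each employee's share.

First tranche $231,550 split equally: $46,310 each.
Remainder $694,740 by billable hours (total 5,330): Marchetti 151,982.52 → $151,980; Lindqvist 153,416.32 → $153,420; Becker 75,209.19 → $75,210; Halvorsen 67,779.51 → $67,780; Haddad 246,352.46 → $246,350.
Totals: Marchetti $46,310 + $151,980 = $198,290; Lindqvist $46,310 + $153,420 = $199,730; Becker $46,310 + $75,210 = $121,520; Halvorsen $46,310 + $67,780 = $114,090; Haddad $46,310 + $246,350 = $292,660.

Marchetti: $198,290 · Lindqvist: $199,730 · Becker: $121,520 · Halvorsen: $114,090 · Haddad: $292,660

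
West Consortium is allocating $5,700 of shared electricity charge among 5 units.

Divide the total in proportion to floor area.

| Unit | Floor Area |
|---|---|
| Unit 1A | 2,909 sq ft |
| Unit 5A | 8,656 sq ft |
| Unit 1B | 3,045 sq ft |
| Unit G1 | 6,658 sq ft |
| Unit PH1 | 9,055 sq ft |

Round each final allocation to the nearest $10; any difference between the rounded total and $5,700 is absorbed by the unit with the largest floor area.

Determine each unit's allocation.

Combined floor area = 2,909 + 8,656 + 3,045 + 6,658 + 9,055 = 30,323.
Pro-rata amounts: Unit 1A 546.82; Unit 5A 1,627.12; Unit 1B 572.39; Unit G1 1,251.55; Unit PH1 1,702.12.
Rounded to nearest $10: Unit 1A $550; Unit 5A $1,630; Unit 1B $570; Unit G1 $1,250; Unit PH1 $1,700. Sum = $5,700.
Sum already equals the total — no adjustment.

Unit 1A: $550 · Unit 5A: $1,630 · Unit 1B: $570 · Unit G1: $1,250 · Unit PH1: $1,700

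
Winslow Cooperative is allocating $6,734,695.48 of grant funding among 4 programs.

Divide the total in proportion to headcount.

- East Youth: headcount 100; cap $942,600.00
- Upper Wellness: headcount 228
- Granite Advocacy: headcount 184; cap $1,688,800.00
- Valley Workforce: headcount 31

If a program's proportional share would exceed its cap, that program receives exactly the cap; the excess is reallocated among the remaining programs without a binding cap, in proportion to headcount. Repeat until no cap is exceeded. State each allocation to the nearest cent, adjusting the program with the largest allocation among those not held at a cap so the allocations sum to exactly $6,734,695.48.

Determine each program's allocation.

East Youth: $942,600.00 | Upper Wellness: $3,612,167.45 | Granite Advocacy: $1,688,800.00 | Valley Workforce: $491,128.03

Headcount total: 543.
Unconstrained shares: East Youth 1,240,275.4107; Upper Wellness 2,827,827.9364; Granite Advocacy 2,282,106.7557; Valley Workforce 384,485.3773.
Cap binds for East Youth ($942,600.00), Granite Advocacy ($1,688,800.00); balance $4,103,295.48 reallocated over remaining headcount 259.
Redistributed shares: Upper Wellness 3,612,167.4496 → $3,612,167.45; Valley Workforce 491,128.0304 → $491,128.03.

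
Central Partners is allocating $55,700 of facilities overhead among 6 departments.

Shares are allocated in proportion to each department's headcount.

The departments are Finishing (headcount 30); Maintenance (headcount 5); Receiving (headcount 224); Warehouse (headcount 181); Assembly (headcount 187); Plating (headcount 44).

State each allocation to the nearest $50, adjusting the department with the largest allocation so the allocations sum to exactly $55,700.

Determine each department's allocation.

Headcount total: 671.
Unrounded shares: Finishing 30/671 × $55,700 = 2,490.31; Maintenance 5/671 × $55,700 = 415.05; Receiving 224/671 × $55,700 = 18,594.34; Warehouse 181/671 × $55,700 = 15,024.89; Assembly 187/671 × $55,700 = 15,522.95; Plating 44/671 × $55,700 = 3,652.46.
After rounding ($50): Finishing $2,500; Maintenance $400; Receiving $18,600; Warehouse $15,000; Assembly $15,500; Plating $3,650. Sum = $55,650.
Difference $55,700 − $55,650 = +$50 applied to largest allocation (Receiving): Receiving becomes $18,650.

Finishing: $2,500 | Maintenance: $400 | Receiving: $18,650 | Warehouse: $15,000 | Assembly: $15,500 | Plating: $3,650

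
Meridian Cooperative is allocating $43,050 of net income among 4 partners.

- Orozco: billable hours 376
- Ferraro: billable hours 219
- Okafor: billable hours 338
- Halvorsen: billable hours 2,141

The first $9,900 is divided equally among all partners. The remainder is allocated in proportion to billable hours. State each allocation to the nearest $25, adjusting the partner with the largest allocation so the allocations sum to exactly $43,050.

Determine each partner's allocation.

Orozco: $6,525 | Ferraro: $4,825 | Okafor: $6,125 | Halvorsen: $25,575

Equal tier: $9,900 ÷ 4 = $2,475 apiece.
Remainder $33,150 by billable hours (total 3,074): Orozco 4,054.78 → $4,050; Ferraro 2,361.69 → $2,350; Okafor 3,644.99 → $3,650; Halvorsen 23,088.53 → $23,100.
Totals: Orozco $2,475 + $4,050 = $6,525; Ferraro $2,475 + $2,350 = $4,825; Okafor $2,475 + $3,650 = $6,125; Halvorsen $2,475 + $23,100 = $25,575.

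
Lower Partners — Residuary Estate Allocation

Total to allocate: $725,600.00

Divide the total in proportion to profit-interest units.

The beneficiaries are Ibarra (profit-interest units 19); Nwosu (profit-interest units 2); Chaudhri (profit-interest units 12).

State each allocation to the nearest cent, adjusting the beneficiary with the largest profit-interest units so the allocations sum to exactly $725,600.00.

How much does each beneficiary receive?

Total profit-interest units = 19 + 2 + 12 = 33.
Pro-rata amounts: Ibarra 417,769.6970; Nwosu 43,975.7576; Chaudhri 263,854.5455.
Rounded to nearest cent: Ibarra $417,769.70; Nwosu $43,975.76; Chaudhri $263,854.55. Sum = $725,600.01.
Difference $725,600.00 − $725,600.01 = −$0.01 applied to largest profit-interest units (Ibarra): Ibarra becomes $417,769.69.

Ibarra: $417,769.69; Nwosu: $43,975.76; Chaudhri: $263,854.55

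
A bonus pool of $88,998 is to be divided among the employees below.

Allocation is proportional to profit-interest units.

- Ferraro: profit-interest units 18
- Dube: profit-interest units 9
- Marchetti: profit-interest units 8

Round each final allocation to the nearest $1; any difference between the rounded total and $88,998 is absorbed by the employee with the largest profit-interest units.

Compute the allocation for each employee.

Ferraro: $45,771 · Dube: $22,885 · Marchetti: $20,342

Combined profit-interest units = 35.
Unrounded shares: Ferraro 18/35 × $88,998 = 45,770.40; Dube 9/35 × $88,998 = 22,885.20; Marchetti 8/35 × $88,998 = 20,342.40.
At nearest $1: Ferraro $45,770; Dube $22,885; Marchetti $20,342. Sum = $88,997.
Difference $88,998 − $88,997 = +$1 applied to largest profit-interest units (Ferraro): Ferraro becomes $45,771.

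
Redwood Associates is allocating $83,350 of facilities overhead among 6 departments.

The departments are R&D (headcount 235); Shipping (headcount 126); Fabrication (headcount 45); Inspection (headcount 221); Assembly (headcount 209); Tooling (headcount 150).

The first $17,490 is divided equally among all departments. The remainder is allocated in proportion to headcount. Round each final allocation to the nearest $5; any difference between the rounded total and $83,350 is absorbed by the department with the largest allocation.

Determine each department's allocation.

R&D: $18,615 · Shipping: $11,330 · Fabrication: $5,920 · Inspection: $17,675 · Assembly: $16,875 · Tooling: $12,935

$17,490 shared equally gives $2,915 per department.
Remainder $65,860 by headcount (total 986): R&D 15,696.86 → $15,695; Shipping 8,416.19 → $8,415; Fabrication 3,005.78 → $3,005; Inspection 14,761.72 → $14,760; Assembly 13,960.18 → $13,960; Tooling 10,019.27 → $10,020.
Rounding difference +$5 on remainder applied to R&D.
Totals: R&D $2,915 + $15,700 = $18,615; Shipping $2,915 + $8,415 = $11,330; Fabrication $2,915 + $3,005 = $5,920; Inspection $2,915 + $14,760 = $17,675; Assembly $2,915 + $13,960 = $16,875; Tooling $2,915 + $10,020 = $12,935.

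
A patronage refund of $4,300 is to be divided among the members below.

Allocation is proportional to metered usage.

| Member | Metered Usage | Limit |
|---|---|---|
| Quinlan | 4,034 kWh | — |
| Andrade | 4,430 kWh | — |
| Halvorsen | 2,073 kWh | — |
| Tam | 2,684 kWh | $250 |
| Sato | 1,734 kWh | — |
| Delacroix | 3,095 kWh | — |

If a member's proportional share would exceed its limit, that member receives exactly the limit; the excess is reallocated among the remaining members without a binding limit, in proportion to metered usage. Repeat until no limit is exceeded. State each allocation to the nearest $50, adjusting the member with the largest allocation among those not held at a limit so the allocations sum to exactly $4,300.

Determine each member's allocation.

Quinlan: $1,050 · Andrade: $1,200 · Halvorsen: $550 · Tam: $250 · Sato: $450 · Delacroix: $800

Sum of metered usage: 18,050.
Proportional shares (ignoring caps): Quinlan 961.01; Andrade 1,055.35; Halvorsen 493.84; Tam 639.40; Sato 413.09; Delacroix 737.31.
Held at cap: Tam ($250); remaining pool $4,050 reallocated over remaining metered usage 15,366.
Remaining shares: Quinlan 1,063.24 → $1,050; Andrade 1,167.61 → $1,150; Halvorsen 546.38 → $550; Sato 457.03 → $450; Delacroix 815.75 → $800.
Rounding difference +$50 applied to Andrade → $1,200.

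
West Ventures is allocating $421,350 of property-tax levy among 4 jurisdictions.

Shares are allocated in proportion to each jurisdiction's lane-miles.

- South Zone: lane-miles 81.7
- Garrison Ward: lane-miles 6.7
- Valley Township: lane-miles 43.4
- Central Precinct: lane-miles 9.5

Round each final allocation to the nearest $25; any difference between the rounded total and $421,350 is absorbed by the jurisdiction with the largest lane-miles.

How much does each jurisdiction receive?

Sum of lane-miles: 81.7 + 6.7 + 43.4 + 9.5 = 141.3.
Raw shares: South Zone 243,625.58; Garrison Ward 19,979.09; Valley Township 129,416.77; Central Precinct 28,328.56.
After rounding ($25): South Zone $243,625; Garrison Ward $19,975; Valley Township $129,425; Central Precinct $28,325. Sum = $421,350.
Sum already equals the total — no adjustment.

South Zone: $243,625; Garrison Ward: $19,975; Valley Township: $129,425; Central Precinct: $28,325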